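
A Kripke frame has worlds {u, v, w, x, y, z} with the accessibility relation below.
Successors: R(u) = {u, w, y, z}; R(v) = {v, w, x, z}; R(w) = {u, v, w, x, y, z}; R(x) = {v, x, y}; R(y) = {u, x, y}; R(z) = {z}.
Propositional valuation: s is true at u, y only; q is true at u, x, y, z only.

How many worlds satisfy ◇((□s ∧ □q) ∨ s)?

Recall that □ψ holds at a world iff ψ holds at every accessible world, and ◇ψ holds iff ψ holds at some accessible world.
Let φ = ◇((□s ∧ □q) ∨ s). Evaluate φ at each world:
  u (successors {u, w, y, z}): φ is true.
  v (successors {v, w, x, z}): φ is false.
  w (successors {u, v, w, x, y, z}): φ is true.
  x (successors {v, x, y}): φ is true.
  y (successors {u, x, y}): φ is true.
  z (successors {z}): φ is false.
For instance, at z:
  At z: ◇((□s ∧ □q) ∨ s) requires (□s ∧ □q) ∨ s at some successor in {z}.
    At z: (□s ∧ □q) ∨ s is false.
  So ◇((□s ∧ □q) ∨ s) is false at z.
Satisfying worlds: {u, w, x, y}

4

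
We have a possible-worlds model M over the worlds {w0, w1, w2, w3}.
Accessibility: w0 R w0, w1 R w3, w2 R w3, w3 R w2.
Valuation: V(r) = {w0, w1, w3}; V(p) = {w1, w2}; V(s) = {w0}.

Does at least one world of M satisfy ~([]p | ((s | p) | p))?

Let φ = ~([]p | ((s | p) | p)). Evaluate φ at each world:
  w0 (successors {w0}): φ is false.
  w1 (successors {w3}): φ is false.
  w2 (successors {w3}): φ is false.
  w3 (successors {w2}): φ is false.
For instance, at w2:
  At w2: []p | ((s | p) | p) is true, so ~([]p | ((s | p) | p)) is false.
    At w2: []p is false, (s | p) | p is true, so []p | ((s | p) | p) is true.
      At w2: []p requires p at every successor {w3}.
        p fails at w3, so []p is false at w2.

No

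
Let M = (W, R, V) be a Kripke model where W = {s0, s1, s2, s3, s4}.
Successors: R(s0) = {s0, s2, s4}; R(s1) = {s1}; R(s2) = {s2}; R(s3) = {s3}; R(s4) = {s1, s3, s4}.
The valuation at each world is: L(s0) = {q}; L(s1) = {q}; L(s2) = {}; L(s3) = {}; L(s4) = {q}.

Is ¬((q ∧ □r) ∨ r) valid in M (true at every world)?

Yes

Let φ = ¬((q ∧ □r) ∨ r). Evaluate φ at each world:
  s0 (successors {s0, s2, s4}): φ is true.
  s1 (successors {s1}): φ is true.
  s2 (successors {s2}): φ is true.
  s3 (successors {s3}): φ is true.
  s4 (successors {s1, s3, s4}): φ is true.
For instance, at s1:
  At s1: (q ∧ □r) ∨ r is false, so ¬((q ∧ □r) ∨ r) is true.
    At s1: q ∧ □r is false, r is false, so (q ∧ □r) ∨ r is false.
      At s1: q is true, □r is false, so q ∧ □r is false.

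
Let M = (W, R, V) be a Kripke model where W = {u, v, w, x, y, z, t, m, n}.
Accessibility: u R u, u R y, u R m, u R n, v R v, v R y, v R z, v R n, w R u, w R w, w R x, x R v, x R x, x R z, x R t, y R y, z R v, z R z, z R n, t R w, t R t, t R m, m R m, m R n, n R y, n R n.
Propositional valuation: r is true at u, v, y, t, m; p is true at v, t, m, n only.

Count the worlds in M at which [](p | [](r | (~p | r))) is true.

4

Let φ = [](p | [](r | (~p | r))). Evaluate φ at each world:
  u (successors {u, y, m, n}): φ is false.
  v (successors {v, y, z, n}): φ is false.
  w (successors {u, w, x}): φ is false.
  x (successors {v, x, z, t}): φ is false.
  y (successors {y}): φ is true.
  z (successors {v, z, n}): φ is false.
  t (successors {w, t, m}): φ is true.
  m (successors {m, n}): φ is true.
  n (successors {y, n}): φ is true.
For instance, at n:
  At n: [](p | [](r | (~p | r))) requires p | [](r | (~p | r)) at every successor {y, n}.
      At y: p is false, [](r | (~p | r)) is true, so p | [](r | (~p | r)) is true.
      At n: p is true, [](r | (~p | r)) is false, so p | [](r | (~p | r)) is true.
  So [](p | [](r | (~p | r))) is true at n.
Satisfying worlds: {y, t, m, n}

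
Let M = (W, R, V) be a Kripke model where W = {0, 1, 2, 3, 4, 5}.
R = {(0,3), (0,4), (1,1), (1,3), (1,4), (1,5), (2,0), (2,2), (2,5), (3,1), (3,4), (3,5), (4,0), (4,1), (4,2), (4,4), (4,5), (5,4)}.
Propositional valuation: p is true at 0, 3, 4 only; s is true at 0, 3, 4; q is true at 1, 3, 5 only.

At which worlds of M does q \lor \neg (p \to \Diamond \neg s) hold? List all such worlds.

Let φ = q \lor \neg (p \to \Diamond \neg s). Evaluate φ at each world:
  0 (successors {3, 4}): φ is true.
  1 (successors {1, 3, 4, 5}): φ is true.
  2 (successors {0, 2, 5}): φ is false.
  3 (successors {1, 4, 5}): φ is true.
  4 (successors {0, 1, 2, 4, 5}): φ is false.
  5 (successors {4}): φ is true.
For instance, at 1:
  At 1: q is true, \neg (p \to \Diamond \neg s) is false, so q \lor \neg (p \to \Diamond \neg s) is true.
    At 1: p \to \Diamond \neg s is true, so \neg (p \to \Diamond \neg s) is false.
      At 1: p is false, \Diamond \neg s is true, so p \to \Diamond \neg s is true.
Satisfying worlds: {0, 1, 3, 5}

0, 1, 3, 5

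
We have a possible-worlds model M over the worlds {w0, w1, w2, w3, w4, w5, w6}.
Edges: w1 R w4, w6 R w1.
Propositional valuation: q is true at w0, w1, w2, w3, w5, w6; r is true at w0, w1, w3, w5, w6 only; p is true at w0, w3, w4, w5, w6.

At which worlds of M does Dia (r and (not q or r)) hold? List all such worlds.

w6

Let φ = Dia (r and (not q or r)). Evaluate φ at each world:
  w0 (successors ∅): φ is false.
  w1 (successors {w4}): φ is false.
  w2 (successors ∅): φ is false.
  w3 (successors ∅): φ is false.
  w4 (successors ∅): φ is false.
  w5 (successors ∅): φ is false.
  w6 (successors {w1}): φ is true.
For instance, at w1:
  At w1: Dia (r and (not q or r)) requires r and (not q or r) at some successor in {w4}.
    At w4: r and (not q or r) is false.
  So Dia (r and (not q or r)) is false at w1.
Satisfying worlds: {w6}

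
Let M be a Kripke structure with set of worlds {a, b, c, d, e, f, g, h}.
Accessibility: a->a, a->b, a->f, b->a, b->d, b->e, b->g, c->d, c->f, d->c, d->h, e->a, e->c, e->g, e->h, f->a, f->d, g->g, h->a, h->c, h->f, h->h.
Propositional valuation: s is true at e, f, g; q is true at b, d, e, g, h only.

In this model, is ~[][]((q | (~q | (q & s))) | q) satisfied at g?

No

Recall that []ψ holds at a world iff ψ holds at every accessible world, and <>ψ holds iff ψ holds at some accessible world.
At g: [][]((q | (~q | (q & s))) | q) is true, so ~[][]((q | (~q | (q & s))) | q) is false.
  At g: [][]((q | (~q | (q & s))) | q) requires []((q | (~q | (q & s))) | q) at every successor {g}.
      At g: []((q | (~q | (q & s))) | q) requires (q | (~q | (q & s))) | q at every successor {g}.
        At g: (q | (~q | (q & s))) | q is true.
      So []((q | (~q | (q & s))) | q) is true at g.
  So [][]((q | (~q | (q & s))) | q) is true at g.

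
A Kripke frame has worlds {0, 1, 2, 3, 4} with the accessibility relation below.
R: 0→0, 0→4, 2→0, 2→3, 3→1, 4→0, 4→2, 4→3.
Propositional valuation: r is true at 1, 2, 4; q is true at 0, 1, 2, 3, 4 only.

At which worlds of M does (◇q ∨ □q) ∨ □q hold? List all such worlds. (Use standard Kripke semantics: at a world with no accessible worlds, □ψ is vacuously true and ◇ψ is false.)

Let φ = (◇q ∨ □q) ∨ □q. Evaluate φ at each world:
  0 (successors {0, 4}): φ is true.
  1 (successors ∅): φ is true.
  2 (successors {0, 3}): φ is true.
  3 (successors {1}): φ is true.
  4 (successors {0, 2, 3}): φ is true.
For instance, at 2:
  At 2: ◇q ∨ □q is true, □q is true, so (◇q ∨ □q) ∨ □q is true.
    At 2: ◇q is true, □q is true, so ◇q ∨ □q is true.
      At 2: ◇q requires q at some successor in {0, 3}.
        q holds at 0, so ◇q is true at 2.
      At 2: □q requires q at every successor {0, 3}.
        At 0: q is true.
        At 3: q is true.
      So □q is true at 2.
    At 2: □q requires q at every successor {0, 3}.
      At 0: q is true.
      At 3: q is true.
    So □q is true at 2.
Satisfying worlds: {0, 1, 2, 3, 4}

0, 1, 2, 3, 4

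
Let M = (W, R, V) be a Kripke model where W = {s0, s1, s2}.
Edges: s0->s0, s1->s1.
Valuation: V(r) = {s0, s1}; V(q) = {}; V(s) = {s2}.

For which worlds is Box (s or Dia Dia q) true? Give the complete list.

s2

Let φ = Box (s or Dia Dia q). Evaluate φ at each world:
  s0 (successors {s0}): φ is false.
  s1 (successors {s1}): φ is false.
  s2 (successors ∅): φ is true.
For instance, at s1:
  At s1: Box (s or Dia Dia q) requires s or Dia Dia q at every successor {s1}.
    s or Dia Dia q fails at s1, so Box (s or Dia Dia q) is false at s1.
      At s1: s is false, Dia Dia q is false, so s or Dia Dia q is false.
Satisfying worlds: {s2}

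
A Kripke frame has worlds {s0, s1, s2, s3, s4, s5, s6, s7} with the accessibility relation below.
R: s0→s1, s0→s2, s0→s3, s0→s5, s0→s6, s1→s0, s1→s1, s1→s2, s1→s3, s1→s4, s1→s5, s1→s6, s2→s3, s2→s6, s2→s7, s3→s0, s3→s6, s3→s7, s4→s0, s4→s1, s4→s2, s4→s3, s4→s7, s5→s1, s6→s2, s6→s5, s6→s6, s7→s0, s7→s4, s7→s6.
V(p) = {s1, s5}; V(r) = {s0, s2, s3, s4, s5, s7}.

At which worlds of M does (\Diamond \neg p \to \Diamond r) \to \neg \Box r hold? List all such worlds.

Let φ = (\Diamond \neg p \to \Diamond r) \to \neg \Box r. Evaluate φ at each world:
  s0 (successors {s1, s2, s3, s5, s6}): φ is true.
  s1 (successors {s0, s1, s2, s3, s4, s5, s6}): φ is true.
  s2 (successors {s3, s6, s7}): φ is true.
  s3 (successors {s0, s6, s7}): φ is true.
  s4 (successors {s0, s1, s2, s3, s7}): φ is true.
  s5 (successors {s1}): φ is true.
  s6 (successors {s2, s5, s6}): φ is true.
  s7 (successors {s0, s4, s6}): φ is true.
For instance, at s4:
  At s4: \Diamond \neg p \to \Diamond r is true, \neg \Box r is true, so (\Diamond \neg p \to \Diamond r) \to \neg \Box r is true.
    At s4: \Diamond \neg p is true, \Diamond r is true, so \Diamond \neg p \to \Diamond r is true.
      At s4: \Diamond \neg p requires \neg p at some successor in {s0, s1, s2, s3, s7}.
        \neg p holds at s0, so \Diamond \neg p is true at s4.
      At s4: \Diamond r requires r at some successor in {s0, s1, s2, s3, s7}.
        r holds at s0, so \Diamond r is true at s4.
    At s4: \Box r is false, so \neg \Box r is true.
      At s4: \Box r requires r at every successor {s0, s1, s2, s3, s7}.
        r fails at s1, so \Box r is false at s4.
Satisfying worlds: {s0, s1, s2, s3, s4, s5, s6, s7}

s0, s1, s2, s3, s4, s5, s6, s7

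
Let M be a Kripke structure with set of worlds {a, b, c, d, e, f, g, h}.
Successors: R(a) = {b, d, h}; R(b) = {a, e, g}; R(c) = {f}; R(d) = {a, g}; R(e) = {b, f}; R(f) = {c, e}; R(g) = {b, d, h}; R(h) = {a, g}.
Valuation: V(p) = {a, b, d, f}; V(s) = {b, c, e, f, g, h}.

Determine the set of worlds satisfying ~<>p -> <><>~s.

Let φ = ~<>p -> <><>~s. Evaluate φ at each world:
  a (successors {b, d, h}): φ is true.
  b (successors {a, e, g}): φ is true.
  c (successors {f}): φ is true.
  d (successors {a, g}): φ is true.
  e (successors {b, f}): φ is true.
  f (successors {c, e}): φ is false.
  g (successors {b, d, h}): φ is true.
  h (successors {a, g}): φ is true.
For instance, at f:
  At f: ~<>p is true, <><>~s is false, so ~<>p -> <><>~s is false.
    At f: <>p is false, so ~<>p is true.
      At f: <>p requires p at some successor in {c, e}.
        At c: p is false.
        At e: p is false.
      So <>p is false at f.
    At f: <><>~s requires <>~s at some successor in {c, e}.
      At c: <>~s is false.
      At e: <>~s is false.
    So <><>~s is false at f.
Satisfying worlds: {a, b, c, d, e, g, h}

a, b, c, d, e, g, h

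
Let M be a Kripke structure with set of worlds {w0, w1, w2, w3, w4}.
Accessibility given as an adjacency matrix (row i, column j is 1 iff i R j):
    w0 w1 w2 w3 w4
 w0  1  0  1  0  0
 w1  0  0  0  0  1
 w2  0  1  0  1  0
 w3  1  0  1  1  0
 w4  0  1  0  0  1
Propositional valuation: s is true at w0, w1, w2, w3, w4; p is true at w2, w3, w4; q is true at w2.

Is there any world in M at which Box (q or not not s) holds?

Let φ = Box (q or not not s). Evaluate φ at each world:
  w0 (successors {w0, w2}): φ is true.
  w1 (successors {w4}): φ is true.
  w2 (successors {w1, w3}): φ is true.
  w3 (successors {w0, w2, w3}): φ is true.
  w4 (successors {w1, w4}): φ is true.
Detail at w0 (witness):
  At w0: Box (q or not not s) requires q or not not s at every successor {w0, w2}.
    At w0: q or not not s is true.
    At w2: q or not not s is true.
  So Box (q or not not s) is true at w0.

Yes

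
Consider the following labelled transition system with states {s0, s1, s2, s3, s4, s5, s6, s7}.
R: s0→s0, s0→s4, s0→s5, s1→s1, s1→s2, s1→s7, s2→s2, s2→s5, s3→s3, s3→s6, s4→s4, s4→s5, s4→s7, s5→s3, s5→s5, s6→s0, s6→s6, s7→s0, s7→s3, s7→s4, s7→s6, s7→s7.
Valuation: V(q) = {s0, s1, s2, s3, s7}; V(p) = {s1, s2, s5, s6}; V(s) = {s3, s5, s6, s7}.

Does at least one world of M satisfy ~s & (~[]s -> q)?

Yes

Recall that []ψ holds at a world iff ψ holds at every accessible world, and <>ψ holds iff ψ holds at some accessible world.
Let φ = ~s & (~[]s -> q). Evaluate φ at each world:
  s0 (successors {s0, s4, s5}): φ is true.
  s1 (successors {s1, s2, s7}): φ is true.
  s2 (successors {s2, s5}): φ is true.
  s3 (successors {s3, s6}): φ is false.
  s4 (successors {s4, s5, s7}): φ is false.
  s5 (successors {s3, s5}): φ is false.
  s6 (successors {s0, s6}): φ is false.
  s7 (successors {s0, s3, s4, s6, s7}): φ is false.
Detail at s0 (witness):
  At s0: ~s is true, ~[]s -> q is true, so ~s & (~[]s -> q) is true.
    At s0: ~[]s is true, q is true, so ~[]s -> q is true.
      At s0: []s is false, so ~[]s is true.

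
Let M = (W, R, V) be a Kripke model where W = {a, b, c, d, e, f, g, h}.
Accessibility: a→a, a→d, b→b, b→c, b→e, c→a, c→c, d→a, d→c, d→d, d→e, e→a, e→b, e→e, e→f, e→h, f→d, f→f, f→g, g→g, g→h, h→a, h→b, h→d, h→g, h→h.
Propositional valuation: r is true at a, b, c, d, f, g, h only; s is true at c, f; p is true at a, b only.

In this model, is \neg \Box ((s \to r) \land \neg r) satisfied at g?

Yes

At g: \Box ((s \to r) \land \neg r) is false, so \neg \Box ((s \to r) \land \neg r) is true.
  At g: \Box ((s \to r) \land \neg r) requires (s \to r) \land \neg r at every successor {g, h}.
    (s \to r) \land \neg r fails at g, so \Box ((s \to r) \land \neg r) is false at g.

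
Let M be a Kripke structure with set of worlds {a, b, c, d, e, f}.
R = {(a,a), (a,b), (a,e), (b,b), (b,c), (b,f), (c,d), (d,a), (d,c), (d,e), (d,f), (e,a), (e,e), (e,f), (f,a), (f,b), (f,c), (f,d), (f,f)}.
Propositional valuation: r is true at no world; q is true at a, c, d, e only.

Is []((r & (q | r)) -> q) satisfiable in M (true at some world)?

Yes

Let φ = []((r & (q | r)) -> q). Evaluate φ at each world:
  a (successors {a, b, e}): φ is true.
  b (successors {b, c, f}): φ is true.
  c (successors {d}): φ is true.
  d (successors {a, c, e, f}): φ is true.
  e (successors {a, e, f}): φ is true.
  f (successors {a, b, c, d, f}): φ is true.
Detail at a (witness):
  At a: []((r & (q | r)) -> q) requires (r & (q | r)) -> q at every successor {a, b, e}.
    At a: (r & (q | r)) -> q is true.
    At b: (r & (q | r)) -> q is true.
    At e: (r & (q | r)) -> q is true.
  So []((r & (q | r)) -> q) is true at a.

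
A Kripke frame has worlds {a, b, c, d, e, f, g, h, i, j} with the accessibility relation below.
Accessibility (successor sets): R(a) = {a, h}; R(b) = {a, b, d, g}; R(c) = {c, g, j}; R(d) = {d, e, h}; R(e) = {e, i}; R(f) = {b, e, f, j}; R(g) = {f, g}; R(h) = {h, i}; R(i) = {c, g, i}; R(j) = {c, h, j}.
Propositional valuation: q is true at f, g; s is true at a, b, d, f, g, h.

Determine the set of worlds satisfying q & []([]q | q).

Let φ = q & []([]q | q). Evaluate φ at each world:
  a (successors {a, h}): φ is false.
  b (successors {a, b, d, g}): φ is false.
  c (successors {c, g, j}): φ is false.
  d (successors {d, e, h}): φ is false.
  e (successors {e, i}): φ is false.
  f (successors {b, e, f, j}): φ is false.
  g (successors {f, g}): φ is true.
  h (successors {h, i}): φ is false.
  i (successors {c, g, i}): φ is false.
  j (successors {c, h, j}): φ is false.
For instance, at b:
  At b: q is false, []([]q | q) is false, so q & []([]q | q) is false.
    At b: []([]q | q) requires []q | q at every successor {a, b, d, g}.
      []q | q fails at a, so []([]q | q) is false at b.
Satisfying worlds: {g}

g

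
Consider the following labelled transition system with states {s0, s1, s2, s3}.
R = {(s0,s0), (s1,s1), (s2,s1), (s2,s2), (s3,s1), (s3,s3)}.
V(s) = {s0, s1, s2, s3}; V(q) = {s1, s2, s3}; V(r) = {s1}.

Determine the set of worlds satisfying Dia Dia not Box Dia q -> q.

Let φ = Dia Dia not Box Dia q -> q. Evaluate φ at each world:
  s0 (successors {s0}): φ is false.
  s1 (successors {s1}): φ is true.
  s2 (successors {s1, s2}): φ is true.
  s3 (successors {s1, s3}): φ is true.
For instance, at s2:
  At s2: Dia Dia not Box Dia q is false, q is true, so Dia Dia not Box Dia q -> q is true.
    At s2: Dia Dia not Box Dia q requires Dia not Box Dia q at some successor in {s1, s2}.
      At s1: Dia not Box Dia q is false.
      At s2: Dia not Box Dia q is false.
    So Dia Dia not Box Dia q is false at s2.
Satisfying worlds: {s1, s2, s3}

s1, s2, s3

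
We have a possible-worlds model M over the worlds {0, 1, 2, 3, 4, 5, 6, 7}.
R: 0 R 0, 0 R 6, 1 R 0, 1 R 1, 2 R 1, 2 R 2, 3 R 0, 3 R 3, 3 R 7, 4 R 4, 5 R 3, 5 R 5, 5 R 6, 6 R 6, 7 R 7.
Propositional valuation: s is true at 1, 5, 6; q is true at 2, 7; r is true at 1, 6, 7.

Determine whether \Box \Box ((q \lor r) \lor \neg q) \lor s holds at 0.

Yes

Recall that \Box ψ holds at a world iff ψ holds at every accessible world, and \Diamond ψ holds iff ψ holds at some accessible world.
At 0: \Box \Box ((q \lor r) \lor \neg q) is true, s is false, so \Box \Box ((q \lor r) \lor \neg q) \lor s is true.
  At 0: \Box \Box ((q \lor r) \lor \neg q) requires \Box ((q \lor r) \lor \neg q) at every successor {0, 6}.
      At 0: \Box ((q \lor r) \lor \neg q) requires (q \lor r) \lor \neg q at every successor {0, 6}.
        At 0: (q \lor r) \lor \neg q is true.
        At 6: (q \lor r) \lor \neg q is true.
      So \Box ((q \lor r) \lor \neg q) is true at 0.
      At 6: \Box ((q \lor r) \lor \neg q) requires (q \lor r) \lor \neg q at every successor {6}.
        At 6: (q \lor r) \lor \neg q is true.
      So \Box ((q \lor r) \lor \neg q) is true at 6.
  So \Box \Box ((q \lor r) \lor \neg q) is true at 0.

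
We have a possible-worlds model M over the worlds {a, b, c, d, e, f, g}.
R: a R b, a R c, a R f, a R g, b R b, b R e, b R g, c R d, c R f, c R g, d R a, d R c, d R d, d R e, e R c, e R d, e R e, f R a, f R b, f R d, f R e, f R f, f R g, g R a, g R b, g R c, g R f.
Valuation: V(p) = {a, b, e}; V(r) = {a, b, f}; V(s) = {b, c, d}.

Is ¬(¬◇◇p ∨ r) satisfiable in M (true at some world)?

Let φ = ¬(¬◇◇p ∨ r). Evaluate φ at each world:
  a (successors {b, c, f, g}): φ is false.
  b (successors {b, e, g}): φ is false.
  c (successors {d, f, g}): φ is true.
  d (successors {a, c, d, e}): φ is true.
  e (successors {c, d, e}): φ is true.
  f (successors {a, b, d, e, f, g}): φ is false.
  g (successors {a, b, c, f}): φ is true.
Detail at c (witness):
  At c: ¬◇◇p ∨ r is false, so ¬(¬◇◇p ∨ r) is true.
    At c: ¬◇◇p is false, r is false, so ¬◇◇p ∨ r is false.
      At c: ◇◇p is true, so ¬◇◇p is false.

Yes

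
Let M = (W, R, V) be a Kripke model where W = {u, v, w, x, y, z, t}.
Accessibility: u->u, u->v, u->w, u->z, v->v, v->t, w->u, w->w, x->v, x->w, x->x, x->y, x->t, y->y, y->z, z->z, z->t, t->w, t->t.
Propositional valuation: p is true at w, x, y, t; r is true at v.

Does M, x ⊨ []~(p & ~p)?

At x: []~(p & ~p) requires ~(p & ~p) at every successor {v, w, x, y, t}.
  At v: ~(p & ~p) is true.
  At w: ~(p & ~p) is true.
  At x: ~(p & ~p) is true.
  At y: ~(p & ~p) is true.
  At t: ~(p & ~p) is true.
So []~(p & ~p) is true at x.

Yes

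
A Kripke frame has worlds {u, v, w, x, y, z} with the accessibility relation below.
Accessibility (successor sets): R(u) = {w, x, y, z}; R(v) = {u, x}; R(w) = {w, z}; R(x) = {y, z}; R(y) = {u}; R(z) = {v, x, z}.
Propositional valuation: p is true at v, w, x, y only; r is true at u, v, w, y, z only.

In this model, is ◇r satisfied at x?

Recall that ◇ψ holds at a world iff ψ holds at some accessible world.
At x: ◇r requires r at some successor in {y, z}.
  r holds at y, so ◇r is true at x.

Yes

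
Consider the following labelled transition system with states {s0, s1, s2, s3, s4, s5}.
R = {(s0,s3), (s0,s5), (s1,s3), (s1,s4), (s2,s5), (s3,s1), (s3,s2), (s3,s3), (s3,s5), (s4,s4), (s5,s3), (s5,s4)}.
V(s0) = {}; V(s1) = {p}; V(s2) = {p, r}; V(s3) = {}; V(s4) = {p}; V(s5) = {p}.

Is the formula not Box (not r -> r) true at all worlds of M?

Yes

Recall that Box ψ holds at a world iff ψ holds at every accessible world, and Dia ψ holds iff ψ holds at some accessible world.
Let φ = not Box (not r -> r). Evaluate φ at each world:
  s0 (successors {s3, s5}): φ is true.
  s1 (successors {s3, s4}): φ is true.
  s2 (successors {s5}): φ is true.
  s3 (successors {s1, s2, s3, s5}): φ is true.
  s4 (successors {s4}): φ is true.
  s5 (successors {s3, s4}): φ is true.
For instance, at s0:
  At s0: Box (not r -> r) is false, so not Box (not r -> r) is true.
    At s0: Box (not r -> r) requires not r -> r at every successor {s3, s5}.
      not r -> r fails at s3, so Box (not r -> r) is false at s0.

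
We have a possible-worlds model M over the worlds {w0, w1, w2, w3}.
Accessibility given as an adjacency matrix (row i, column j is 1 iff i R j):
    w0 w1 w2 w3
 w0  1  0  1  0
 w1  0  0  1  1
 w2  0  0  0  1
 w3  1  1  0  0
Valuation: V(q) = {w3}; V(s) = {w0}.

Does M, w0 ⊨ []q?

Recall that []ψ holds at a world iff ψ holds at every accessible world, and <>ψ holds iff ψ holds at some accessible world.
At w0: []q requires q at every successor {w0, w2}.
  q fails at w0, so []q is false at w0.

No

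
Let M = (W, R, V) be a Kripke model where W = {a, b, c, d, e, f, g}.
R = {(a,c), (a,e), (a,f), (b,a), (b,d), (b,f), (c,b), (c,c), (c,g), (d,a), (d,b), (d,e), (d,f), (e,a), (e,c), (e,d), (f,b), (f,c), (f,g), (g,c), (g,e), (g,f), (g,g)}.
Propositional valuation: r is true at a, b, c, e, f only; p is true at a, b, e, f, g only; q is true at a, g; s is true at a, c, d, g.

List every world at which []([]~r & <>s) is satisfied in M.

none

Let φ = []([]~r & <>s). Evaluate φ at each world:
  a (successors {c, e, f}): φ is false.
  b (successors {a, d, f}): φ is false.
  c (successors {b, c, g}): φ is false.
  d (successors {a, b, e, f}): φ is false.
  e (successors {a, c, d}): φ is false.
  f (successors {b, c, g}): φ is false.
  g (successors {c, e, f, g}): φ is false.
For instance, at b:
  At b: []([]~r & <>s) requires []~r & <>s at every successor {a, d, f}.
    []~r & <>s fails at a, so []([]~r & <>s) is false at b.
      At a: []~r is false, <>s is true, so []~r & <>s is false.
Satisfying worlds: none.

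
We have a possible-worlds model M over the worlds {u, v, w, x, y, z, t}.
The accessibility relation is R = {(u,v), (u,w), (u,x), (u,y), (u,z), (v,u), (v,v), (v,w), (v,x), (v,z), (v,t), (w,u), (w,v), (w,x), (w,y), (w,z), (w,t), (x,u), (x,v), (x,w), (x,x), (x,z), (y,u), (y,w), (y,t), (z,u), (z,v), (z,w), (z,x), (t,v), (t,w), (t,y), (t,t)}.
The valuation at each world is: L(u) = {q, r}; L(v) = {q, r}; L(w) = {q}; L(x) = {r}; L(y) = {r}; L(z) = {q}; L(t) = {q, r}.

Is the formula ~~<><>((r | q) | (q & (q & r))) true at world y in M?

At y: ~<><>((r | q) | (q & (q & r))) is false, so ~~<><>((r | q) | (q & (q & r))) is true.
  At y: <><>((r | q) | (q & (q & r))) is true, so ~<><>((r | q) | (q & (q & r))) is false.
    At y: <><>((r | q) | (q & (q & r))) requires <>((r | q) | (q & (q & r))) at some successor in {u, w, t}.
      <>((r | q) | (q & (q & r))) holds at u, so <><>((r | q) | (q & (q & r))) is true at y.

Yes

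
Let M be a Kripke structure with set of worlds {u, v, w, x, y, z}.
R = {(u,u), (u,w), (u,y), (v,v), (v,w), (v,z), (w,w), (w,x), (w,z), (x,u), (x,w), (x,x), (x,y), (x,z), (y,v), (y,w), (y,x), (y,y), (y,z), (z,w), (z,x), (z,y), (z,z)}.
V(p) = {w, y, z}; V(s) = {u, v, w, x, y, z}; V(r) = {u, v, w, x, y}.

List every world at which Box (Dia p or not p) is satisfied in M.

Let φ = Box (Dia p or not p). Evaluate φ at each world:
  u (successors {u, w, y}): φ is true.
  v (successors {v, w, z}): φ is true.
  w (successors {w, x, z}): φ is true.
  x (successors {u, w, x, y, z}): φ is true.
  y (successors {v, w, x, y, z}): φ is true.
  z (successors {w, x, y, z}): φ is true.
For instance, at x:
  At x: Box (Dia p or not p) requires Dia p or not p at every successor {u, w, x, y, z}.
    At u: Dia p or not p is true.
    At w: Dia p or not p is true.
    At x: Dia p or not p is true.
    At y: Dia p or not p is true.
    At z: Dia p or not p is true.
  So Box (Dia p or not p) is true at x.
Satisfying worlds: {u, v, w, x, y, z}

u, v, w, x, y, z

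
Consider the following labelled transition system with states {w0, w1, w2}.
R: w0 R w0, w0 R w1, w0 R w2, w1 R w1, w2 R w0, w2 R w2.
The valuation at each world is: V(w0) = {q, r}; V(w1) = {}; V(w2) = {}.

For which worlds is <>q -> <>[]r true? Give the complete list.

w1

Recall that []ψ holds at a world iff ψ holds at every accessible world, and <>ψ holds iff ψ holds at some accessible world.
Let φ = <>q -> <>[]r. Evaluate φ at each world:
  w0 (successors {w0, w1, w2}): φ is false.
  w1 (successors {w1}): φ is true.
  w2 (successors {w0, w2}): φ is false.
For instance, at w0:
  At w0: <>q is true, <>[]r is false, so <>q -> <>[]r is false.
    At w0: <>q requires q at some successor in {w0, w1, w2}.
      q holds at w0, so <>q is true at w0.
    At w0: <>[]r requires []r at some successor in {w0, w1, w2}.
      At w0: []r is false.
      At w1: []r is false.
      At w2: []r is false.
    So <>[]r is false at w0.
Satisfying worlds: {w1}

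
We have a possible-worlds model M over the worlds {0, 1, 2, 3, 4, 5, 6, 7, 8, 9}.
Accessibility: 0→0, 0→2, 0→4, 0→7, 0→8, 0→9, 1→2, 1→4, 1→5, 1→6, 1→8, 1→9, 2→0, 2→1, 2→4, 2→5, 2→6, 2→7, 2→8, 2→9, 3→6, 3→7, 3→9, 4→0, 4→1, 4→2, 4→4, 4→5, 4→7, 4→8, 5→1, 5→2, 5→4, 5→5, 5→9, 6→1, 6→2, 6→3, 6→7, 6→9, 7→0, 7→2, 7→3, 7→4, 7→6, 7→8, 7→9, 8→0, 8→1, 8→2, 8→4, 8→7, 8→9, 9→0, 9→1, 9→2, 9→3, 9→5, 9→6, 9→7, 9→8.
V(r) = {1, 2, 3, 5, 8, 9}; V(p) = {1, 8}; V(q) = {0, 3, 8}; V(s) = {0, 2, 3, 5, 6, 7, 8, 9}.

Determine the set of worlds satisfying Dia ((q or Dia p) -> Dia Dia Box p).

none

Let φ = Dia ((q or Dia p) -> Dia Dia Box p). Evaluate φ at each world:
  0 (successors {0, 2, 4, 7, 8, 9}): φ is false.
  1 (successors {2, 4, 5, 6, 8, 9}): φ is false.
  2 (successors {0, 1, 4, 5, 6, 7, 8, 9}): φ is false.
  3 (successors {6, 7, 9}): φ is false.
  4 (successors {0, 1, 2, 4, 5, 7, 8}): φ is false.
  5 (successors {1, 2, 4, 5, 9}): φ is false.
  6 (successors {1, 2, 3, 7, 9}): φ is false.
  7 (successors {0, 2, 3, 4, 6, 8, 9}): φ is false.
  8 (successors {0, 1, 2, 4, 7, 9}): φ is false.
  9 (successors {0, 1, 2, 3, 5, 6, 7, 8}): φ is false.
For instance, at 3:
  At 3: Dia ((q or Dia p) -> Dia Dia Box p) requires (q or Dia p) -> Dia Dia Box p at some successor in {6, 7, 9}.
    At 6: (q or Dia p) -> Dia Dia Box p is false.
    At 7: (q or Dia p) -> Dia Dia Box p is false.
    At 9: (q or Dia p) -> Dia Dia Box p is false.
  So Dia ((q or Dia p) -> Dia Dia Box p) is false at 3.
Satisfying worlds: none.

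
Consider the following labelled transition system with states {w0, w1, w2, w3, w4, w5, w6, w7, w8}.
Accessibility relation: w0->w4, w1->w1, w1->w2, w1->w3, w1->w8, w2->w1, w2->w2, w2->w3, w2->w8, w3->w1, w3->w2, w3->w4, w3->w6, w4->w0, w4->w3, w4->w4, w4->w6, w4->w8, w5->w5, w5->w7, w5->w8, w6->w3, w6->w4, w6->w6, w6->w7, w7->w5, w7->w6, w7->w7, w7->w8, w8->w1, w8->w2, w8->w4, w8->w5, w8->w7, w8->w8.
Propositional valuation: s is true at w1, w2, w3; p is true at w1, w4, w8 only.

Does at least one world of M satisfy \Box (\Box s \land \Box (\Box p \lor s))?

No

Recall that \Box ψ holds at a world iff ψ holds at every accessible world, and \Diamond ψ holds iff ψ holds at some accessible world.
Let φ = \Box (\Box s \land \Box (\Box p \lor s)). Evaluate φ at each world:
  w0 (successors {w4}): φ is false.
  w1 (successors {w1, w2, w3, w8}): φ is false.
  w2 (successors {w1, w2, w3, w8}): φ is false.
  w3 (successors {w1, w2, w4, w6}): φ is false.
  w4 (successors {w0, w3, w4, w6, w8}): φ is false.
  w5 (successors {w5, w7, w8}): φ is false.
  w6 (successors {w3, w4, w6, w7}): φ is false.
  w7 (successors {w5, w6, w7, w8}): φ is false.
  w8 (successors {w1, w2, w4, w5, w7, w8}): φ is false.
For instance, at w1:
  At w1: \Box (\Box s \land \Box (\Box p \lor s)) requires \Box s \land \Box (\Box p \lor s) at every successor {w1, w2, w3, w8}.
    \Box s \land \Box (\Box p \lor s) fails at w1, so \Box (\Box s \land \Box (\Box p \lor s)) is false at w1.
      At w1: \Box s is false, \Box (\Box p \lor s) is false, so \Box s \land \Box (\Box p \lor s) is false.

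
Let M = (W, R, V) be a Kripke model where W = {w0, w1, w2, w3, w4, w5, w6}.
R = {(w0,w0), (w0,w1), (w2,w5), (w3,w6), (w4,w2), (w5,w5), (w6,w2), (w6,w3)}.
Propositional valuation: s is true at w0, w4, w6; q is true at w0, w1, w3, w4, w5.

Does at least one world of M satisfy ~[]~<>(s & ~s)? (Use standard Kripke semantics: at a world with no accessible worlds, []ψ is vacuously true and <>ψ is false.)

No

Recall that []ψ holds at a world iff ψ holds at every accessible world, and <>ψ holds iff ψ holds at some accessible world.
Let φ = ~[]~<>(s & ~s). Evaluate φ at each world:
  w0 (successors {w0, w1}): φ is false.
  w1 (successors ∅): φ is false.
  w2 (successors {w5}): φ is false.
  w3 (successors {w6}): φ is false.
  w4 (successors {w2}): φ is false.
  w5 (successors {w5}): φ is false.
  w6 (successors {w2, w3}): φ is false.
For instance, at w5:
  At w5: []~<>(s & ~s) is true, so ~[]~<>(s & ~s) is false.
    At w5: []~<>(s & ~s) requires ~<>(s & ~s) at every successor {w5}.
      At w5: ~<>(s & ~s) is true.
    So []~<>(s & ~s) is true at w5.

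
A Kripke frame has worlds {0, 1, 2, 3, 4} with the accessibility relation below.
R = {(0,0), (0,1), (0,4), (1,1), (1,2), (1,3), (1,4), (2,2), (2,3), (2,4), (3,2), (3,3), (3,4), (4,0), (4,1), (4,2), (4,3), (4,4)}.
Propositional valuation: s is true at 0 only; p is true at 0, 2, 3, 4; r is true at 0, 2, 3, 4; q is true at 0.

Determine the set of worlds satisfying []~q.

Let φ = []~q. Evaluate φ at each world:
  0 (successors {0, 1, 4}): φ is false.
  1 (successors {1, 2, 3, 4}): φ is true.
  2 (successors {2, 3, 4}): φ is true.
  3 (successors {2, 3, 4}): φ is true.
  4 (successors {0, 1, 2, 3, 4}): φ is false.
For instance, at 3:
  At 3: []~q requires ~q at every successor {2, 3, 4}.
    At 2: ~q is true.
    At 3: ~q is true.
    At 4: ~q is true.
  So []~q is true at 3.
Satisfying worlds: {1, 2, 3}

1, 2, 3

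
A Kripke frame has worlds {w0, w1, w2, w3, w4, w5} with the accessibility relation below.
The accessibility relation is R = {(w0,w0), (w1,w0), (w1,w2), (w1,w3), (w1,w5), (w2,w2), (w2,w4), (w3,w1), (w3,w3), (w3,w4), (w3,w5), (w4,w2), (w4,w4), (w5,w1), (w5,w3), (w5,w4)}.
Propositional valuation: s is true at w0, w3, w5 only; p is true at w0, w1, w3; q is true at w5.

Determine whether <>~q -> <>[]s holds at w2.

No

At w2: <>~q is true, <>[]s is false, so <>~q -> <>[]s is false.
  At w2: <>~q requires ~q at some successor in {w2, w4}.
    ~q holds at w2, so <>~q is true at w2.
  At w2: <>[]s requires []s at some successor in {w2, w4}.
    At w2: []s is false.
    At w4: []s is false.
  So <>[]s is false at w2.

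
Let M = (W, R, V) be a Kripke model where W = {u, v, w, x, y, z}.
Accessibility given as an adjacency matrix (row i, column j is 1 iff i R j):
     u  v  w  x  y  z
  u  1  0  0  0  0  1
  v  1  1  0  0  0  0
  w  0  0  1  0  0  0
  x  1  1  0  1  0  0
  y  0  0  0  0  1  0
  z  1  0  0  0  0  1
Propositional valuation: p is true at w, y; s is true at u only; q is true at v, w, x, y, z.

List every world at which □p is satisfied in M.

w, y

Let φ = □p. Evaluate φ at each world:
  u (successors {u, z}): φ is false.
  v (successors {u, v}): φ is false.
  w (successors {w}): φ is true.
  x (successors {u, v, x}): φ is false.
  y (successors {y}): φ is true.
  z (successors {u, z}): φ is false.
For instance, at w:
  At w: □p requires p at every successor {w}.
    At w: p is true.
  So □p is true at w.
Satisfying worlds: {w, y}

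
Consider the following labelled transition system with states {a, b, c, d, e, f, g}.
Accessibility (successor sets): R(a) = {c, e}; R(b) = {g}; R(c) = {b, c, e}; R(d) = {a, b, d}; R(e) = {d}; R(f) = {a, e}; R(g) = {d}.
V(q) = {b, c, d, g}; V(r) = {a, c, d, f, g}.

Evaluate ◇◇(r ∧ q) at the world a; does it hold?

At a: ◇◇(r ∧ q) requires ◇(r ∧ q) at some successor in {c, e}.
  ◇(r ∧ q) holds at c, so ◇◇(r ∧ q) is true at a.
    At c: ◇(r ∧ q) requires r ∧ q at some successor in {b, c, e}.
      r ∧ q holds at c, so ◇(r ∧ q) is true at c.

Yes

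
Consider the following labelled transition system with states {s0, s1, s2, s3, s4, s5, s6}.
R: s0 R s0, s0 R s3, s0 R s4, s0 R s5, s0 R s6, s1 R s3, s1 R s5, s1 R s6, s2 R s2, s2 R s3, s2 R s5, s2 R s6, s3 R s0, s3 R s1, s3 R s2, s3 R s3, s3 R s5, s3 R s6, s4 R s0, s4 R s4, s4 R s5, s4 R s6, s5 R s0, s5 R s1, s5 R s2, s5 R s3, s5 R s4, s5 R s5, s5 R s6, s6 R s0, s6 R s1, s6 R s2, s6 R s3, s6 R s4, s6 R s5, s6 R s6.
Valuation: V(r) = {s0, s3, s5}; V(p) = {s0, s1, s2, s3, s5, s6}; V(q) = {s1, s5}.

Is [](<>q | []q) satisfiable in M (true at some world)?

Yes

Let φ = [](<>q | []q). Evaluate φ at each world:
  s0 (successors {s0, s3, s4, s5, s6}): φ is true.
  s1 (successors {s3, s5, s6}): φ is true.
  s2 (successors {s2, s3, s5, s6}): φ is true.
  s3 (successors {s0, s1, s2, s3, s5, s6}): φ is true.
  s4 (successors {s0, s4, s5, s6}): φ is true.
  s5 (successors {s0, s1, s2, s3, s4, s5, s6}): φ is true.
  s6 (successors {s0, s1, s2, s3, s4, s5, s6}): φ is true.
Detail at s0 (witness):
  At s0: [](<>q | []q) requires <>q | []q at every successor {s0, s3, s4, s5, s6}.
    At s0: <>q | []q is true.
    At s3: <>q | []q is true.
    At s4: <>q | []q is true.
    At s5: <>q | []q is true.
    At s6: <>q | []q is true.
  So [](<>q | []q) is true at s0.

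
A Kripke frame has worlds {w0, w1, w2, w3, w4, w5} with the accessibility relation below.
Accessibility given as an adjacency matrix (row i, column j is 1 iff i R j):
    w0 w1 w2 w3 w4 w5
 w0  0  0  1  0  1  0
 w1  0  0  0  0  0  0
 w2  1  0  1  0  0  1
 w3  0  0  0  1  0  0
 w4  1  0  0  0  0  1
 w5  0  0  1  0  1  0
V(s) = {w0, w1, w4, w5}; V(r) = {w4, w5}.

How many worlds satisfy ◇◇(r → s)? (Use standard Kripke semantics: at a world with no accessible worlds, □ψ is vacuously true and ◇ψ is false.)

5

Recall that ◇ψ holds at a world iff ψ holds at some accessible world.
Let φ = ◇◇(r → s). Evaluate φ at each world:
  w0 (successors {w2, w4}): φ is true.
  w1 (successors ∅): φ is false.
  w2 (successors {w0, w2, w5}): φ is true.
  w3 (successors {w3}): φ is true.
  w4 (successors {w0, w5}): φ is true.
  w5 (successors {w2, w4}): φ is true.
For instance, at w5:
  At w5: ◇◇(r → s) requires ◇(r → s) at some successor in {w2, w4}.
    ◇(r → s) holds at w2, so ◇◇(r → s) is true at w5.
      At w2: ◇(r → s) requires r → s at some successor in {w0, w2, w5}.
        r → s holds at w0, so ◇(r → s) is true at w2.
Satisfying worlds: {w0, w2, w3, w4, w5}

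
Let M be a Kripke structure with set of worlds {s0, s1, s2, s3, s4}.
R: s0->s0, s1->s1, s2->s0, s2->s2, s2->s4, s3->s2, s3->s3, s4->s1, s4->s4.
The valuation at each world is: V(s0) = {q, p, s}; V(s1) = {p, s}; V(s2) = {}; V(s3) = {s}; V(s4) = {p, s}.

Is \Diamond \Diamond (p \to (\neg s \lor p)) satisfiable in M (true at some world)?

Yes

Let φ = \Diamond \Diamond (p \to (\neg s \lor p)). Evaluate φ at each world:
  s0 (successors {s0}): φ is true.
  s1 (successors {s1}): φ is true.
  s2 (successors {s0, s2, s4}): φ is true.
  s3 (successors {s2, s3}): φ is true.
  s4 (successors {s1, s4}): φ is true.
Detail at s0 (witness):
  At s0: \Diamond \Diamond (p \to (\neg s \lor p)) requires \Diamond (p \to (\neg s \lor p)) at some successor in {s0}.
    \Diamond (p \to (\neg s \lor p)) holds at s0, so \Diamond \Diamond (p \to (\neg s \lor p)) is true at s0.
      At s0: \Diamond (p \to (\neg s \lor p)) requires p \to (\neg s \lor p) at some successor in {s0}.
        p \to (\neg s \lor p) holds at s0, so \Diamond (p \to (\neg s \lor p)) is true at s0.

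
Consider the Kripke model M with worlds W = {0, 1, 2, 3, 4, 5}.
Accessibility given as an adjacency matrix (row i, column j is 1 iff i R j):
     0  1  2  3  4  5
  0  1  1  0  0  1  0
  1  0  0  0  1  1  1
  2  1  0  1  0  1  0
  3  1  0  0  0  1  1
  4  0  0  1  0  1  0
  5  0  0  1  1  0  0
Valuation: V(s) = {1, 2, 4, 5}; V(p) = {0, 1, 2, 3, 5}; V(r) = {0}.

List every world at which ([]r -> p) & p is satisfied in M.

Let φ = ([]r -> p) & p. Evaluate φ at each world:
  0 (successors {0, 1, 4}): φ is true.
  1 (successors {3, 4, 5}): φ is true.
  2 (successors {0, 2, 4}): φ is true.
  3 (successors {0, 4, 5}): φ is true.
  4 (successors {2, 4}): φ is false.
  5 (successors {2, 3}): φ is true.
For instance, at 3:
  At 3: []r -> p is true, p is true, so ([]r -> p) & p is true.
    At 3: []r is false, p is true, so []r -> p is true.
      At 3: []r requires r at every successor {0, 4, 5}.
        r fails at 4, so []r is false at 3.
Satisfying worlds: {0, 1, 2, 3, 5}

0, 1, 2, 3, 5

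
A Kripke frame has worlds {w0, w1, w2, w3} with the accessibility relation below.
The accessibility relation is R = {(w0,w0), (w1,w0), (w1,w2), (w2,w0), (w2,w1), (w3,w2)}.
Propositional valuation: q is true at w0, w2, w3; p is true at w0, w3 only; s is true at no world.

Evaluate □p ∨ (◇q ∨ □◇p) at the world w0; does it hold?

At w0: □p is true, ◇q ∨ □◇p is true, so □p ∨ (◇q ∨ □◇p) is true.
  At w0: □p requires p at every successor {w0}.
    At w0: p is true.
  So □p is true at w0.
  At w0: ◇q is true, □◇p is true, so ◇q ∨ □◇p is true.
    At w0: ◇q requires q at some successor in {w0}.
      q holds at w0, so ◇q is true at w0.
    At w0: □◇p requires ◇p at every successor {w0}.
      At w0: ◇p is true.
    So □◇p is true at w0.

Yes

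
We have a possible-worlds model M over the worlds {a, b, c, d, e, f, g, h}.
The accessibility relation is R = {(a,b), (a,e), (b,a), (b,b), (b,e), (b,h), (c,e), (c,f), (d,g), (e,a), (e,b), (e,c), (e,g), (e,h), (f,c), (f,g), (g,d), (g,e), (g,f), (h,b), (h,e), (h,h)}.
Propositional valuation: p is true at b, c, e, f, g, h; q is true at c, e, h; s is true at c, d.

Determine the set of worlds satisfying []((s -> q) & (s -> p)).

a, b, c, d, e, f, h

Let φ = []((s -> q) & (s -> p)). Evaluate φ at each world:
  a (successors {b, e}): φ is true.
  b (successors {a, b, e, h}): φ is true.
  c (successors {e, f}): φ is true.
  d (successors {g}): φ is true.
  e (successors {a, b, c, g, h}): φ is true.
  f (successors {c, g}): φ is true.
  g (successors {d, e, f}): φ is false.
  h (successors {b, e, h}): φ is true.
For instance, at h:
  At h: []((s -> q) & (s -> p)) requires (s -> q) & (s -> p) at every successor {b, e, h}.
    At b: (s -> q) & (s -> p) is true.
    At e: (s -> q) & (s -> p) is true.
    At h: (s -> q) & (s -> p) is true.
  So []((s -> q) & (s -> p)) is true at h.
Satisfying worlds: {a, b, c, d, e, f, h}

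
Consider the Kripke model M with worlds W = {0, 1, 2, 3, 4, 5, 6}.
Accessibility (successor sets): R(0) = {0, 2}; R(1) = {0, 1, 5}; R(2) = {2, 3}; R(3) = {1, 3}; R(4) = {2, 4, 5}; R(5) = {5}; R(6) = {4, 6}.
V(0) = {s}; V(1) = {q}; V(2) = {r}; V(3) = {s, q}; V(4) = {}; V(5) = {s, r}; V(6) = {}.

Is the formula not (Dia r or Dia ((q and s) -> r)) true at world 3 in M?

Recall that Dia ψ holds at a world iff ψ holds at some accessible world.
At 3: Dia r or Dia ((q and s) -> r) is true, so not (Dia r or Dia ((q and s) -> r)) is false.
  At 3: Dia r is false, Dia ((q and s) -> r) is true, so Dia r or Dia ((q and s) -> r) is true.
    At 3: Dia r requires r at some successor in {1, 3}.
      At 1: r is false.
      At 3: r is false.
    So Dia r is false at 3.
    At 3: Dia ((q and s) -> r) requires (q and s) -> r at some successor in {1, 3}.
      (q and s) -> r holds at 1, so Dia ((q and s) -> r) is true at 3.

No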